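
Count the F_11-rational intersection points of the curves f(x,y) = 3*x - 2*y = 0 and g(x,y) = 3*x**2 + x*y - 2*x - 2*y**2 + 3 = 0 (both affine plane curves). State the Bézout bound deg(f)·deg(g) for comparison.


Common zeros: {(7, 5)}; count = 1; Bézout bound = 2.

deg(f) = 1, deg(g) = 2, so Bézout bound = 2.
Scan x ∈ F_11. For each x, list the y ∈ F_11 with f(x, y) ≡ 0 and those with g(x, y) ≡ 0 (mod 11); the common zeros in that column are the intersection.
  x = 0: f ≡ 0 at y ∈ {0}; g ≡ 0 at y ∈ ∅; common: ∅.
  x = 1: f ≡ 0 at y ∈ {7}; g ≡ 0 at y ∈ {3}; common: ∅.
  x = 2: f ≡ 0 at y ∈ {3}; g ≡ 0 at y ∈ {0, 1}; common: ∅.
  x = 3: f ≡ 0 at y ∈ {10}; g ≡ 0 at y ∈ {2, 5}; common: ∅.
  x = 4: f ≡ 0 at y ∈ {6}; g ≡ 0 at y ∈ ∅; common: ∅.
  x = 5: f ≡ 0 at y ∈ {2}; g ≡ 0 at y ∈ ∅; common: ∅.
  x = 6: f ≡ 0 at y ∈ {9}; g ≡ 0 at y ∈ {0, 3}; common: ∅.
  x = 7: f ≡ 0 at y ∈ {5}; g ≡ 0 at y ∈ {4, 5}; common: {5}.
  x = 8: f ≡ 0 at y ∈ {1}; g ≡ 0 at y ∈ {2}; common: ∅.
  x = 9: f ≡ 0 at y ∈ {8}; g ≡ 0 at y ∈ ∅; common: ∅.
  x = 10: f ≡ 0 at y ∈ {4}; g ≡ 0 at y ∈ ∅; common: ∅.
Collecting: common zeros = {(7, 5)}, so the count is 1.
Comparison with the Bézout bound: 1 ≤ 2 = deg(f)·deg(g), as expected for curves with no common component (the affine F_11-count falls short of the bound because intersections may lie at infinity, over extension fields, or carry multiplicity).


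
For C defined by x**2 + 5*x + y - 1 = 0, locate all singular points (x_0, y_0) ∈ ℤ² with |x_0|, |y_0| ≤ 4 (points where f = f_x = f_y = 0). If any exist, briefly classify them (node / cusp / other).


No singular points in the scanned grid; C is smooth there.

Compute partial derivatives:
  f_x = 2*x + 5.
  f_y = 1.
f_y = 1 is a nonzero constant, so f_y never vanishes: no point (x, y) can satisfy f = f_x = f_y = 0. In particular no (x, y) ∈ {−4, ..., 4}² is singular; the curve is smooth.


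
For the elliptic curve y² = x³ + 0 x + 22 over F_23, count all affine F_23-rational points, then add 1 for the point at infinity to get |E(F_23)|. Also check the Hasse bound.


Affine points = {(1, 0), (3, 7), (3, 16), (5, 3), (5, 20), (6, 10), (6, 13), (12, 5), (12, 18), (14, 11), (14, 12), (15, 4), (15, 19), (16, 1), (16, 22), (17, 6), (17, 17), (18, 9), (18, 14), (19, 2), (19, 21), (20, 8), (20, 15)}; affine count = 23; |E(F_23)| = 24.

Discriminant check: Δ ∝ 4a³ + 27b² = 4·0³ + 27·22² = 4·0 + 27·484 ≡ 4 (mod 23). Nonzero ⇒ E is nonsingular.
For each x ∈ F_23, compute rhs = x³ + 0·x + 22 mod 23, then count y ∈ F_23 with y² ≡ rhs.
  x = 0: rhs = 22, matching y values: none (0 points).
  x = 1: rhs = 0, matching y values: 0 (1 points).
  x = 2: rhs = 7, matching y values: none (0 points).
  x = 3: rhs = 3, matching y values: 7, 16 (2 points).
  x = 4: rhs = 17, matching y values: none (0 points).
  x = 5: rhs = 9, matching y values: 3, 20 (2 points).
  x = 6: rhs = 8, matching y values: 10, 13 (2 points).
  x = 7: rhs = 20, matching y values: none (0 points).
  x = 8: rhs = 5, matching y values: none (0 points).
  x = 9: rhs = 15, matching y values: none (0 points).
  x = 10: rhs = 10, matching y values: none (0 points).
  x = 11: rhs = 19, matching y values: none (0 points).
  x = 12: rhs = 2, matching y values: 5, 18 (2 points).
  x = 13: rhs = 11, matching y values: none (0 points).
  x = 14: rhs = 6, matching y values: 11, 12 (2 points).
  x = 15: rhs = 16, matching y values: 4, 19 (2 points).
  x = 16: rhs = 1, matching y values: 1, 22 (2 points).
  x = 17: rhs = 13, matching y values: 6, 17 (2 points).
  x = 18: rhs = 12, matching y values: 9, 14 (2 points).
  x = 19: rhs = 4, matching y values: 2, 21 (2 points).
  x = 20: rhs = 18, matching y values: 8, 15 (2 points).
  x = 21: rhs = 14, matching y values: none (0 points).
  x = 22: rhs = 21, matching y values: none (0 points).
Total affine count: 23.
Full point count |E(F_23)| = 23 + 1 = 24.
Hasse bound: |24 − (23+1)| = |0| = 0 ≤ 2√23 ≈ 9.5917 ✓.


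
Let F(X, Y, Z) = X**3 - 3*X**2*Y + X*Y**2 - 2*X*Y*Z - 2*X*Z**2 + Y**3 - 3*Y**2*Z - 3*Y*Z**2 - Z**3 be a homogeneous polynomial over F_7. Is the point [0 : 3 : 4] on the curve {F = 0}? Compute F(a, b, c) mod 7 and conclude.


F(0,3,4) ≡ 5 (mod 7); P is NOT on the curve.

Evaluate F(0, 3, 4) term-by-term (mod 7).
  X**3 ↦ 1·0·1·1 = 0
  -3*X**2*Y ↦ -3·0·3·1 = 0
  X*Y**2 ↦ 1·0·9·1 = 0
  -2*X*Y*Z ↦ -2·0·3·4 = 0
  -2*X*Z**2 ↦ -2·0·1·16 = 0
  Y**3 ↦ 1·1·27·1 = 27
  -3*Y**2*Z ↦ -3·1·9·4 = -108
  -3*Y*Z**2 ↦ -3·1·3·16 = -144
  -Z**3 ↦ -1·1·1·64 = -64
Sum: F(0, 3, 4) = (0) + (0) + (0) + (0) + (0) + (27) + (-108) + (-144) + (-64) = -289.
Reducing mod 7: -289 ≡ 5 (mod 7).
Since F(a, b, c) ≡ 5 ≠ 0 (mod 7), P does NOT lie on the curve.


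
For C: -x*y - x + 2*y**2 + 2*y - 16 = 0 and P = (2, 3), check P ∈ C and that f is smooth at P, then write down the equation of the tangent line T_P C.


Tangent line at P: -4*x + 12*y - 28 = 0.

Step 1: f(2, 3) = 0, so P lies on C.
Step 2: partial derivatives
  f_x(x, y) = -y - 1, f_y(x, y) = -x + 4*y + 2.
  f_x(P) = -4, f_y(P) = 12 (gradient nonzero, so P is smooth).
Step 3: tangent line at P: -4·(x − 2) + 12·(y − 3) = 0.
Expanding: -4*x + 12*y - 28 = 0.


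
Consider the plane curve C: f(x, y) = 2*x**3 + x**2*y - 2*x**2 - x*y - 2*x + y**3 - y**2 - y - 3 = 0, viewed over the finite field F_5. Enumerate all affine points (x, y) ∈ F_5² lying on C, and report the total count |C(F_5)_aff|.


Affine F_5-points: {(1, 0), (1, 3), (3, 3), (3, 4), (4, 0)}; count = 5.

For each of the 25 pairs (x, y) ∈ F_5², evaluate f(x, y) mod 5. Record the zeros.
  x = 0: [0↦2, 1↦1, 2↦4, 3↦2, 4↦1]  zeros at y ∈ ∅
  x = 1: [0↦0, 1↦4, 2↦2, 3↦0, 4↦4]  zeros at y ∈ {0, 3}
  x = 2: [0↦1, 1↦2, 2↦2, 3↦2, 4↦3]  zeros at y ∈ ∅
  x = 3: [0↦2, 1↦2, 2↦1, 3↦0, 4↦0]  zeros at y ∈ {3, 4}
  x = 4: [0↦0, 1↦1, 2↦1, 3↦1, 4↦2]  zeros at y ∈ {0}
Collecting zeros: affine points = {(1, 0), (1, 3), (3, 3), (3, 4), (4, 0)}.
Total count |C(F_5)_aff| = 5.


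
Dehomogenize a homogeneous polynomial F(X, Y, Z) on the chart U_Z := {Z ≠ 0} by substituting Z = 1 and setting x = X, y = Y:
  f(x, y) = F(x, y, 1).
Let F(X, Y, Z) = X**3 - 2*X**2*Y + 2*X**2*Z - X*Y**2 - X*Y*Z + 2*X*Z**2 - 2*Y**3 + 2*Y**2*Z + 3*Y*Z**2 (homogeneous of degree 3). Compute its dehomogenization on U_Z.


f(x, y) = x**3 - 2*x**2*y + 2*x**2 - x*y**2 - x*y + 2*x - 2*y**3 + 2*y**2 + 3*y

On U_Z we set Z = 1. Each monomial c·X^i·Y^j·Z^k in F becomes c·x^i·y^j·1^k = c·x^i·y^j.
Substituting Z = 1: F(X, Y, 1) = x**3 - 2*x**2*y + 2*x**2 - x*y**2 - x*y + 2*x - 2*y**3 + 2*y**2 + 3*y.
Note: deg(f) ≤ deg(F) = 3; strict inequality happens when F is divisible by Z (lost terms).


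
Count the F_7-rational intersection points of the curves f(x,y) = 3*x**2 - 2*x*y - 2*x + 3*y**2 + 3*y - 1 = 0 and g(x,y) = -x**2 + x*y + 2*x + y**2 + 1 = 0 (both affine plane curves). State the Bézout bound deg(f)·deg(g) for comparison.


Common zeros: ∅; count = 0; Bézout bound = 4.

deg(f) = 2, deg(g) = 2, so Bézout bound = 4.
Scan x ∈ F_7. For each x, list the y ∈ F_7 with f(x, y) ≡ 0 and those with g(x, y) ≡ 0 (mod 7); the common zeros in that column are the intersection.
  x = 0: f ≡ 0 at y ∈ {3}; g ≡ 0 at y ∈ ∅; common: ∅.
  x = 1: f ≡ 0 at y ∈ {0, 2}; g ≡ 0 at y ∈ {3}; common: ∅.
  x = 2: f ≡ 0 at y ∈ {0, 5}; g ≡ 0 at y ∈ {6}; common: ∅.
  x = 3: f ≡ 0 at y ∈ {4}; g ≡ 0 at y ∈ ∅; common: ∅.
  x = 4: f ≡ 0 at y ∈ ∅; g ≡ 0 at y ∈ {0, 3}; common: ∅.
  x = 5: f ≡ 0 at y ∈ {3, 4}; g ≡ 0 at y ∈ {0, 2}; common: ∅.
  x = 6: f ≡ 0 at y ∈ ∅; g ≡ 0 at y ∈ {2, 6}; common: ∅.
Collecting: common zeros = ∅, so the count is 0.
Comparison with the Bézout bound: 0 ≤ 4 = deg(f)·deg(g), as expected for curves with no common component (the affine F_7-count falls short of the bound because intersections may lie at infinity, over extension fields, or carry multiplicity).


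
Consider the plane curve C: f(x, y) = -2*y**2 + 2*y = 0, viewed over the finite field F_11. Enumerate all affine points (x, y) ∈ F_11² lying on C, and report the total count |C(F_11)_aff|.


Affine F_11-points: {(0, 0), (0, 1), (1, 0), (1, 1), (2, 0), (2, 1), (3, 0), (3, 1), (4, 0), (4, 1), (5, 0), (5, 1), (6, 0), (6, 1), (7, 0), (7, 1), (8, 0), (8, 1), (9, 0), (9, 1), (10, 0), (10, 1)}; count = 22.

For each of the 121 pairs (x, y) ∈ F_11², evaluate f(x, y) mod 11. Record the zeros.
  x = 0: [0↦0, 1↦0, 2↦7, 3↦10, 4↦9, 5↦4, 6↦6, 7↦4, 8↦9, 9↦10, 10↦7]  zeros at y ∈ {0, 1}
  x = 1: [0↦0, 1↦0, 2↦7, 3↦10, 4↦9, 5↦4, 6↦6, 7↦4, 8↦9, 9↦10, 10↦7]  zeros at y ∈ {0, 1}
  x = 2: [0↦0, 1↦0, 2↦7, 3↦10, 4↦9, 5↦4, 6↦6, 7↦4, 8↦9, 9↦10, 10↦7]  zeros at y ∈ {0, 1}
  x = 3: [0↦0, 1↦0, 2↦7, 3↦10, 4↦9, 5↦4, 6↦6, 7↦4, 8↦9, 9↦10, 10↦7]  zeros at y ∈ {0, 1}
  x = 4: [0↦0, 1↦0, 2↦7, 3↦10, 4↦9, 5↦4, 6↦6, 7↦4, 8↦9, 9↦10, 10↦7]  zeros at y ∈ {0, 1}
  x = 5: [0↦0, 1↦0, 2↦7, 3↦10, 4↦9, 5↦4, 6↦6, 7↦4, 8↦9, 9↦10, 10↦7]  zeros at y ∈ {0, 1}
  x = 6: [0↦0, 1↦0, 2↦7, 3↦10, 4↦9, 5↦4, 6↦6, 7↦4, 8↦9, 9↦10, 10↦7]  zeros at y ∈ {0, 1}
  x = 7: [0↦0, 1↦0, 2↦7, 3↦10, 4↦9, 5↦4, 6↦6, 7↦4, 8↦9, 9↦10, 10↦7]  zeros at y ∈ {0, 1}
  x = 8: [0↦0, 1↦0, 2↦7, 3↦10, 4↦9, 5↦4, 6↦6, 7↦4, 8↦9, 9↦10, 10↦7]  zeros at y ∈ {0, 1}
  x = 9: [0↦0, 1↦0, 2↦7, 3↦10, 4↦9, 5↦4, 6↦6, 7↦4, 8↦9, 9↦10, 10↦7]  zeros at y ∈ {0, 1}
  x = 10: [0↦0, 1↦0, 2↦7, 3↦10, 4↦9, 5↦4, 6↦6, 7↦4, 8↦9, 9↦10, 10↦7]  zeros at y ∈ {0, 1}
Collecting zeros: affine points = {(0, 0), (0, 1), (1, 0), (1, 1), (2, 0), (2, 1), (3, 0), (3, 1), (4, 0), (4, 1), (5, 0), (5, 1), (6, 0), (6, 1), (7, 0), (7, 1), (8, 0), (8, 1), (9, 0), (9, 1), (10, 0), (10, 1)}.
Total count |C(F_11)_aff| = 22.


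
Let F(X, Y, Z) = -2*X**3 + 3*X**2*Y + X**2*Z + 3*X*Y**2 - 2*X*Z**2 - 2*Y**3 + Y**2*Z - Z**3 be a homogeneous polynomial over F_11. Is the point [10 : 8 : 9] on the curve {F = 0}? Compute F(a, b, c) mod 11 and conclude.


F(10,8,9) ≡ 5 (mod 11); P is NOT on the curve.

Evaluate F(10, 8, 9) term-by-term (mod 11).
  -2*X**3 ↦ -2·1000·1·1 = -2000
  3*X**2*Y ↦ 3·100·8·1 = 2400
  X**2*Z ↦ 1·100·1·9 = 900
  3*X*Y**2 ↦ 3·10·64·1 = 1920
  -2*X*Z**2 ↦ -2·10·1·81 = -1620
  -2*Y**3 ↦ -2·1·512·1 = -1024
  Y**2*Z ↦ 1·1·64·9 = 576
  -Z**3 ↦ -1·1·1·729 = -729
Sum: F(10, 8, 9) = (-2000) + (2400) + (900) + (1920) + (-1620) + (-1024) + (576) + (-729) = 423.
Reducing mod 11: 423 ≡ 5 (mod 11).
Since F(a, b, c) ≡ 5 ≠ 0 (mod 11), P does NOT lie on the curve.


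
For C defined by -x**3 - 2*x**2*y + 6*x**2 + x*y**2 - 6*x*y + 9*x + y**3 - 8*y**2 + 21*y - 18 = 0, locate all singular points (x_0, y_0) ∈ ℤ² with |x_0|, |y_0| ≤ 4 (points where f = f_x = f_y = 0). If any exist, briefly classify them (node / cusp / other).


Singular points: {(0, 3)}; classification: cusp.

Compute partial derivatives:
  f_x = -3*x**2 - 4*x*y + 12*x + y**2 - 6*y + 9.
  f_y = -2*x**2 + 2*x*y - 6*x + 3*y**2 - 16*y + 21.
Scan x_0 ∈ {−4, ..., 4}. For each x_0, f_y(x_0, y) is a polynomial in y; find its integer roots y ∈ {−4, ..., 4}, then test f_x and f at those candidates.
  x = -4: f_y(-4, y) = 3*y**2 - 24*y + 13; no integer root y with |y| ≤ 4.
  x = -3: f_y(-3, y) = 3*y**2 - 22*y + 21; no integer root y with |y| ≤ 4.
  x = -2: f_y(-2, y) = 3*y**2 - 20*y + 25; no integer root y with |y| ≤ 4.
  x = -1: f_y(-1, y) = 3*y**2 - 18*y + 25; no integer root y with |y| ≤ 4.
  x = 0: f_y(0, y) = 3*y**2 - 16*y + 21; vanishes at y ∈ {3}. (0, 3): f_x = 0, f = 0 — SINGULAR.
  x = 1: f_y(1, y) = 3*y**2 - 14*y + 13; no integer root y with |y| ≤ 4.
  x = 2: f_y(2, y) = 3*y**2 - 12*y + 1; no integer root y with |y| ≤ 4.
  x = 3: f_y(3, y) = 3*y**2 - 10*y - 15; no integer root y with |y| ≤ 4.
  x = 4: f_y(4, y) = 3*y**2 - 8*y - 35; no integer root y with |y| ≤ 4.
Only singular point on the grid: (0, 3).
Classify: substitute x = 0 + u, y = 3 + v and expand: f = -u**3 - 2*u**2*v + u*v**2 + v**3 + v**2.
No constant or linear terms (consistent with a singular point). Quadratic part: v**2. Cubic part: -u**3 - 2*u**2*v + u*v**2 + v**3.
The quadratic part v**2 is a perfect square, so there is a single (double) tangent line v = 0, i.e. y = 3. Restricting the cubic part to that line (v = 0) leaves -u**3 ≠ 0, so f is not divisible by v and the branch is v² ≈ u**3 to lowest order — this is a cusp.
Classification: cusp.


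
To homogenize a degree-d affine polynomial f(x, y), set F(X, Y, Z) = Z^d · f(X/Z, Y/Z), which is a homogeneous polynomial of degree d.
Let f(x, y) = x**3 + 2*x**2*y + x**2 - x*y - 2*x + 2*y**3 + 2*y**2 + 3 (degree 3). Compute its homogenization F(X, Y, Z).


F(X, Y, Z) = X**3 + 2*X**2*Y + X**2*Z - X*Y*Z - 2*X*Z**2 + 2*Y**3 + 2*Y**2*Z + 3*Z**3

deg(f) = 3.
Substitute x = X/Z, y = Y/Z into f, then multiply by Z^3.
  monomial 1·x^3·y^0 ↦ 1·X^3·Y^0·Z^0.
  monomial 2·x^2·y^1 ↦ 2·X^2·Y^1·Z^0.
  monomial 1·x^2·y^0 ↦ 1·X^2·Y^0·Z^1.
  monomial -1·x^1·y^1 ↦ -1·X^1·Y^1·Z^1.
  monomial -2·x^1·y^0 ↦ -2·X^1·Y^0·Z^2.
  monomial 2·x^0·y^3 ↦ 2·X^0·Y^3·Z^0.
  monomial 2·x^0·y^2 ↦ 2·X^0·Y^2·Z^1.
  monomial 3·x^0·y^0 ↦ 3·X^0·Y^0·Z^3.
Collecting: F(X, Y, Z) = X**3 + 2*X**2*Y + X**2*Z - X*Y*Z - 2*X*Z**2 + 2*Y**3 + 2*Y**2*Z + 3*Z**3.


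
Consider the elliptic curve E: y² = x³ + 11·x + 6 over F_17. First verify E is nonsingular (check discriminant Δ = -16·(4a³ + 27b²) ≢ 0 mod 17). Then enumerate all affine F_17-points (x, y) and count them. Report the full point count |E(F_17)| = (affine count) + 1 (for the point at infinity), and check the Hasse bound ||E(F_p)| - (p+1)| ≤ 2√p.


Affine points = {(1, 1), (1, 16), (2, 6), (2, 11), (3, 7), (3, 10), (5, 4), (5, 13), (6, 4), (6, 13), (7, 1), (7, 16), (9, 1), (9, 16), (11, 8), (11, 9), (12, 8), (12, 9), (13, 0)}; affine count = 19; |E(F_17)| = 20.

Discriminant check: Δ ∝ 4a³ + 27b² = 4·11³ + 27·6² = 4·1331 + 27·36 ≡ 6 (mod 17). Nonzero ⇒ E is nonsingular.
For each x ∈ F_17, compute rhs = x³ + 11·x + 6 mod 17, then count y ∈ F_17 with y² ≡ rhs.
  x = 0: rhs = 6, matching y values: none (0 points).
  x = 1: rhs = 1, matching y values: 1, 16 (2 points).
  x = 2: rhs = 2, matching y values: 6, 11 (2 points).
  x = 3: rhs = 15, matching y values: 7, 10 (2 points).
  x = 4: rhs = 12, matching y values: none (0 points).
  x = 5: rhs = 16, matching y values: 4, 13 (2 points).
  x = 6: rhs = 16, matching y values: 4, 13 (2 points).
  x = 7: rhs = 1, matching y values: 1, 16 (2 points).
  x = 8: rhs = 11, matching y values: none (0 points).
  x = 9: rhs = 1, matching y values: 1, 16 (2 points).
  x = 10: rhs = 11, matching y values: none (0 points).
  x = 11: rhs = 13, matching y values: 8, 9 (2 points).
  x = 12: rhs = 13, matching y values: 8, 9 (2 points).
  x = 13: rhs = 0, matching y values: 0 (1 points).
  x = 14: rhs = 14, matching y values: none (0 points).
  x = 15: rhs = 10, matching y values: none (0 points).
  x = 16: rhs = 11, matching y values: none (0 points).
Total affine count: 19.
Full point count |E(F_17)| = 19 + 1 = 20.
Hasse bound: |20 − (17+1)| = |2| = 2 ≤ 2√17 ≈ 8.2462 ✓.


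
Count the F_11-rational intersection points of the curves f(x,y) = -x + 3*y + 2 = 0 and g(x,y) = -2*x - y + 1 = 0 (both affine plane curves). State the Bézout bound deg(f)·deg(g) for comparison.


Common zeros: {(7, 9)}; count = 1; Bézout bound = 1.

deg(f) = 1, deg(g) = 1, so Bézout bound = 1.
Scan x ∈ F_11. For each x, list the y ∈ F_11 with f(x, y) ≡ 0 and those with g(x, y) ≡ 0 (mod 11); the common zeros in that column are the intersection.
  x = 0: f ≡ 0 at y ∈ {3}; g ≡ 0 at y ∈ {1}; common: ∅.
  x = 1: f ≡ 0 at y ∈ {7}; g ≡ 0 at y ∈ {10}; common: ∅.
  x = 2: f ≡ 0 at y ∈ {0}; g ≡ 0 at y ∈ {8}; common: ∅.
  x = 3: f ≡ 0 at y ∈ {4}; g ≡ 0 at y ∈ {6}; common: ∅.
  x = 4: f ≡ 0 at y ∈ {8}; g ≡ 0 at y ∈ {4}; common: ∅.
  x = 5: f ≡ 0 at y ∈ {1}; g ≡ 0 at y ∈ {2}; common: ∅.
  x = 6: f ≡ 0 at y ∈ {5}; g ≡ 0 at y ∈ {0}; common: ∅.
  x = 7: f ≡ 0 at y ∈ {9}; g ≡ 0 at y ∈ {9}; common: {9}.
  x = 8: f ≡ 0 at y ∈ {2}; g ≡ 0 at y ∈ {7}; common: ∅.
  x = 9: f ≡ 0 at y ∈ {6}; g ≡ 0 at y ∈ {5}; common: ∅.
  x = 10: f ≡ 0 at y ∈ {10}; g ≡ 0 at y ∈ {3}; common: ∅.
Collecting: common zeros = {(7, 9)}, so the count is 1.
Comparison with the Bézout bound: 1 ≤ 1 = deg(f)·deg(g), as expected for curves with no common component (the bound is attained).


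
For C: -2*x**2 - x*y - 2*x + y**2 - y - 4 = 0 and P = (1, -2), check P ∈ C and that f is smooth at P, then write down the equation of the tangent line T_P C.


Tangent line at P: -4*x - 6*y - 8 = 0.

Step 1: f(1, -2) = 0, so P lies on C.
Step 2: partial derivatives
  f_x(x, y) = -4*x - y - 2, f_y(x, y) = -x + 2*y - 1.
  f_x(P) = -4, f_y(P) = -6 (gradient nonzero, so P is smooth).
Step 3: tangent line at P: -4·(x − 1) + -6·(y − -2) = 0.
Expanding: -4*x - 6*y - 8 = 0.


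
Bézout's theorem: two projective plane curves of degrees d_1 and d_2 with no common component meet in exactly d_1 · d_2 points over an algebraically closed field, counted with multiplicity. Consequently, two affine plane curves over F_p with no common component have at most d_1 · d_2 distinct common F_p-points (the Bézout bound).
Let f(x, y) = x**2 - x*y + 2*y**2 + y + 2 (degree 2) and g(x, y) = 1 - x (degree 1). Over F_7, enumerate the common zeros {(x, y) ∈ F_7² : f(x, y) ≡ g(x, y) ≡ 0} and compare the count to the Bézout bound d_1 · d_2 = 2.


Common zeros: {(1, 3), (1, 4)}; count = 2; Bézout bound = 2.

deg(f) = 2, deg(g) = 1, so Bézout bound = 2.
Scan x ∈ F_7. For each x, list the y ∈ F_7 with f(x, y) ≡ 0 and those with g(x, y) ≡ 0 (mod 7); the common zeros in that column are the intersection.
  x = 0: f ≡ 0 at y ∈ ∅; g ≡ 0 at y ∈ ∅; common: ∅.
  x = 1: f ≡ 0 at y ∈ {3, 4}; g ≡ 0 at y ∈ {0, 1, 2, 3, 4, 5, 6}; common: {3, 4}.
  x = 2: f ≡ 0 at y ∈ {1, 3}; g ≡ 0 at y ∈ ∅; common: ∅.
  x = 3: f ≡ 0 at y ∈ {4}; g ≡ 0 at y ∈ ∅; common: ∅.
  x = 4: f ≡ 0 at y ∈ ∅; g ≡ 0 at y ∈ ∅; common: ∅.
  x = 5: f ≡ 0 at y ∈ ∅; g ≡ 0 at y ∈ ∅; common: ∅.
  x = 6: f ≡ 0 at y ∈ {1, 5}; g ≡ 0 at y ∈ ∅; common: ∅.
Collecting: common zeros = {(1, 3), (1, 4)}, so the count is 2.
Comparison with the Bézout bound: 2 ≤ 2 = deg(f)·deg(g), as expected for curves with no common component (the bound is attained).


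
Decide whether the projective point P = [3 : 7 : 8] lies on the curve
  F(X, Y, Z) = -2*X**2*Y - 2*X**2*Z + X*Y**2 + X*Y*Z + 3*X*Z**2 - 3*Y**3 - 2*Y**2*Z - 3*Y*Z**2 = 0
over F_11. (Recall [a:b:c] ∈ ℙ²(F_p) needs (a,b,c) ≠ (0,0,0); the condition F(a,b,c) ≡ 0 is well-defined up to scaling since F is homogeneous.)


F(3,7,8) ≡ 5 (mod 11); P is NOT on the curve.

Evaluate F(3, 7, 8) term-by-term (mod 11).
  -2*X**2*Y ↦ -2·9·7·1 = -126
  -2*X**2*Z ↦ -2·9·1·8 = -144
  X*Y**2 ↦ 1·3·49·1 = 147
  X*Y*Z ↦ 1·3·7·8 = 168
  3*X*Z**2 ↦ 3·3·1·64 = 576
  -3*Y**3 ↦ -3·1·343·1 = -1029
  -2*Y**2*Z ↦ -2·1·49·8 = -784
  -3*Y*Z**2 ↦ -3·1·7·64 = -1344
Sum: F(3, 7, 8) = (-126) + (-144) + (147) + (168) + (576) + (-1029) + (-784) + (-1344) = -2536.
Reducing mod 11: -2536 ≡ 5 (mod 11).
Since F(a, b, c) ≡ 5 ≠ 0 (mod 11), P does NOT lie on the curve.


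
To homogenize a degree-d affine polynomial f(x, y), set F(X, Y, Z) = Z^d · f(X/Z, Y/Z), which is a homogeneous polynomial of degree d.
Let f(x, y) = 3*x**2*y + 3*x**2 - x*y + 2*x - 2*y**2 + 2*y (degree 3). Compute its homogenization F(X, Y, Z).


F(X, Y, Z) = 3*X**2*Y + 3*X**2*Z - X*Y*Z + 2*X*Z**2 - 2*Y**2*Z + 2*Y*Z**2

deg(f) = 3.
Substitute x = X/Z, y = Y/Z into f, then multiply by Z^3.
  monomial 3·x^2·y^1 ↦ 3·X^2·Y^1·Z^0.
  monomial 3·x^2·y^0 ↦ 3·X^2·Y^0·Z^1.
  monomial -1·x^1·y^1 ↦ -1·X^1·Y^1·Z^1.
  monomial 2·x^1·y^0 ↦ 2·X^1·Y^0·Z^2.
  monomial -2·x^0·y^2 ↦ -2·X^0·Y^2·Z^1.
  monomial 2·x^0·y^1 ↦ 2·X^0·Y^1·Z^2.
Collecting: F(X, Y, Z) = 3*X**2*Y + 3*X**2*Z - X*Y*Z + 2*X*Z**2 - 2*Y**2*Z + 2*Y*Z**2.


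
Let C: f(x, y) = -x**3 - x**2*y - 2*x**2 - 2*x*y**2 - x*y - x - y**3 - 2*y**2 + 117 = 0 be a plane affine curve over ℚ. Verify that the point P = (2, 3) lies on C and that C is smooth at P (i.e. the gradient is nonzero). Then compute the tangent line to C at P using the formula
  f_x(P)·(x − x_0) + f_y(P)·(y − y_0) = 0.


Tangent line at P: -54*x - 69*y + 315 = 0.

Step 1: f(2, 3) = 0, so P lies on C.
Step 2: partial derivatives
  f_x(x, y) = -3*x**2 - 2*x*y - 4*x - 2*y**2 - y - 1, f_y(x, y) = -x**2 - 4*x*y - x - 3*y**2 - 4*y.
  f_x(P) = -54, f_y(P) = -69 (gradient nonzero, so P is smooth).
Step 3: tangent line at P: -54·(x − 2) + -69·(y − 3) = 0.
Expanding: -54*x - 69*y + 315 = 0.


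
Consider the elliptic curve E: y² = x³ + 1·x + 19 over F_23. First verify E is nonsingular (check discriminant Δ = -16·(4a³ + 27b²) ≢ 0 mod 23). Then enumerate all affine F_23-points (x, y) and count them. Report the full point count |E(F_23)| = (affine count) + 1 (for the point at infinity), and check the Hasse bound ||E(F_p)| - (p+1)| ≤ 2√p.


Affine points = {(2, 11), (2, 12), (3, 7), (3, 16), (4, 8), (4, 15), (7, 1), (7, 22), (11, 2), (11, 21), (17, 2), (17, 21), (18, 2), (18, 21), (20, 9), (20, 14), (21, 3), (21, 20)}; affine count = 18; |E(F_23)| = 19.

Discriminant check: Δ ∝ 4a³ + 27b² = 4·1³ + 27·19² = 4·1 + 27·361 ≡ 22 (mod 23). Nonzero ⇒ E is nonsingular.
For each x ∈ F_23, compute rhs = x³ + 1·x + 19 mod 23, then count y ∈ F_23 with y² ≡ rhs.
  x = 0: rhs = 19, matching y values: none (0 points).
  x = 1: rhs = 21, matching y values: none (0 points).
  x = 2: rhs = 6, matching y values: 11, 12 (2 points).
  x = 3: rhs = 3, matching y values: 7, 16 (2 points).
  x = 4: rhs = 18, matching y values: 8, 15 (2 points).
  x = 5: rhs = 11, matching y values: none (0 points).
  x = 6: rhs = 11, matching y values: none (0 points).
  x = 7: rhs = 1, matching y values: 1, 22 (2 points).
  x = 8: rhs = 10, matching y values: none (0 points).
  x = 9: rhs = 21, matching y values: none (0 points).
  x = 10: rhs = 17, matching y values: none (0 points).
  x = 11: rhs = 4, matching y values: 2, 21 (2 points).
  x = 12: rhs = 11, matching y values: none (0 points).
  x = 13: rhs = 21, matching y values: none (0 points).
  x = 14: rhs = 17, matching y values: none (0 points).
  x = 15: rhs = 5, matching y values: none (0 points).
  x = 16: rhs = 14, matching y values: none (0 points).
  x = 17: rhs = 4, matching y values: 2, 21 (2 points).
  x = 18: rhs = 4, matching y values: 2, 21 (2 points).
  x = 19: rhs = 20, matching y values: none (0 points).
  x = 20: rhs = 12, matching y values: 9, 14 (2 points).
  x = 21: rhs = 9, matching y values: 3, 20 (2 points).
  x = 22: rhs = 17, matching y values: none (0 points).
Total affine count: 18.
Full point count |E(F_23)| = 18 + 1 = 19.
Hasse bound: |19 − (23+1)| = |-5| = 5 ≤ 2√23 ≈ 9.5917 ✓.


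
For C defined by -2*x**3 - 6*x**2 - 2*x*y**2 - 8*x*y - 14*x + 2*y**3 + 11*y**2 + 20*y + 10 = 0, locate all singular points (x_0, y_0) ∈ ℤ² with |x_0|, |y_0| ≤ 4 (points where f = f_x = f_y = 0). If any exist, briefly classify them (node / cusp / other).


Singular points: {(-1, -2)}; classification: cusp.

Compute partial derivatives:
  f_x = -6*x**2 - 12*x - 2*y**2 - 8*y - 14.
  f_y = -4*x*y - 8*x + 6*y**2 + 22*y + 20.
Scan x_0 ∈ {−4, ..., 4}. For each x_0, f_y(x_0, y) is a polynomial in y; find its integer roots y ∈ {−4, ..., 4}, then test f_x and f at those candidates.
  x = -4: f_y(-4, y) = 6*y**2 + 38*y + 52; vanishes at y ∈ {-2}. (-4, -2): f_x = -54 ≠ 0.
  x = -3: f_y(-3, y) = 6*y**2 + 34*y + 44; vanishes at y ∈ {-2}. (-3, -2): f_x = -24 ≠ 0.
  x = -2: f_y(-2, y) = 6*y**2 + 30*y + 36; vanishes at y ∈ {-3, -2}. (-2, -3): f_x = -8 ≠ 0; (-2, -2): f_x = -6 ≠ 0.
  x = -1: f_y(-1, y) = 6*y**2 + 26*y + 28; vanishes at y ∈ {-2}. (-1, -2): f_x = 0, f = 0 — SINGULAR.
  x = 0: f_y(0, y) = 6*y**2 + 22*y + 20; vanishes at y ∈ {-2}. (0, -2): f_x = -6 ≠ 0.
  x = 1: f_y(1, y) = 6*y**2 + 18*y + 12; vanishes at y ∈ {-2, -1}. (1, -2): f_x = -24 ≠ 0; (1, -1): f_x = -26 ≠ 0.
  x = 2: f_y(2, y) = 6*y**2 + 14*y + 4; vanishes at y ∈ {-2}. (2, -2): f_x = -54 ≠ 0.
  x = 3: f_y(3, y) = 6*y**2 + 10*y - 4; vanishes at y ∈ {-2}. (3, -2): f_x = -96 ≠ 0.
  x = 4: f_y(4, y) = 6*y**2 + 6*y - 12; vanishes at y ∈ {-2, 1}. (4, -2): f_x = -150 ≠ 0; (4, 1): f_x = -168 ≠ 0.
Only singular point on the grid: (-1, -2).
Classify: substitute x = -1 + u, y = -2 + v and expand: f = -2*u**3 - 2*u*v**2 + 2*v**3 + v**2.
No constant or linear terms (consistent with a singular point). Quadratic part: v**2. Cubic part: -2*u**3 - 2*u*v**2 + 2*v**3.
The quadratic part v**2 is a perfect square, so there is a single (double) tangent line v = 0, i.e. y = -2. Restricting the cubic part to that line (v = 0) leaves -2*u**3 ≠ 0, so f is not divisible by v and the branch is v² ≈ 2*u**3 to lowest order — this is a cusp.
Classification: cusp.


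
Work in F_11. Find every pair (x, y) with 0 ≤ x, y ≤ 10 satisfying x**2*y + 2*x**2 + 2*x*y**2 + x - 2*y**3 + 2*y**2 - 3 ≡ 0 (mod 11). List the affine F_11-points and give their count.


Affine F_11-points: {(0, 2), (0, 4), (0, 6), (1, 0), (2, 10), (3, 1), (4, 0), (5, 9), (6, 2), (6, 6), (6, 10), (7, 1)}; count = 12.

For each of the 121 pairs (x, y) ∈ F_11², evaluate f(x, y) mod 11. Record the zeros.
  x = 0: [0↦8, 1↦8, 2↦0, 3↦5, 4↦0, 5↦6, 6↦0, 7↦3, 8↦3, 9↦10, 10↦1]  zeros at y ∈ {2, 4, 6}
  x = 1: [0↦0, 1↦3, 2↦2, 3↦7, 4↦6, 5↦9, 6↦4, 7↦1, 8↦10, 9↦8, 10↦5]  zeros at y ∈ {0}
  x = 2: [0↦7, 1↦4, 2↦1, 3↦8, 4↦2, 5↦4, 6↦2, 7↦6, 8↦4, 9↦6, 10↦0]  zeros at y ∈ {10}
  x = 3: [0↦7, 1↦0, 2↦8, 3↦8, 4↦10, 5↦2, 6↦5, 7↦7, 8↦7, 9↦4, 10↦8]  zeros at y ∈ {1}
  x = 4: [0↦0, 1↦2, 2↦1, 3↦7, 4↦8, 5↦3, 6↦2, 7↦4, 8↦8, 9↦2, 10↦7]  zeros at y ∈ {0}
  x = 5: [0↦8, 1↦10, 2↦2, 3↦5, 4↦7, 5↦7, 6↦4, 7↦8, 8↦7, 9↦0, 10↦8]  zeros at y ∈ {9}
  x = 6: [0↦9, 1↦2, 2↦0, 3↦2, 4↦7, 5↦3, 6↦0, 7↦8, 8↦4, 9↦9, 10↦0]  zeros at y ∈ {2, 6, 10}
  x = 7: [0↦3, 1↦0, 2↦6, 3↦9, 4↦8, 5↦2, 6↦1, 7↦4, 8↦10, 9↦7, 10↦5]  zeros at y ∈ {1}
  x = 8: [0↦1, 1↦4, 2↦9, 3↦4, 4↦10, 5↦4, 6↦7, 7↦7, 8↦3, 9↦5, 10↦1]  zeros at y ∈ ∅
  x = 9: [0↦3, 1↦3, 2↦9, 3↦9, 4↦2, 5↦9, 6↦7, 7↦6, 8↦5, 9↦3, 10↦10]  zeros at y ∈ ∅
  x = 10: [0↦9, 1↦8, 2↦6, 3↦2, 4↦6, 5↦6, 6↦1, 7↦1, 8↦5, 9↦1, 10↦10]  zeros at y ∈ ∅
Collecting zeros: affine points = {(0, 2), (0, 4), (0, 6), (1, 0), (2, 10), (3, 1), (4, 0), (5, 9), (6, 2), (6, 6), (6, 10), (7, 1)}.
Total count |C(F_11)_aff| = 12.


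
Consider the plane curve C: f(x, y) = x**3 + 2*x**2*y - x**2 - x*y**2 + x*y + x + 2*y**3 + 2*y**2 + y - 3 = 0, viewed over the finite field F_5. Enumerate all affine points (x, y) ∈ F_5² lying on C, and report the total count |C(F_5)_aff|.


Affine F_5-points: {(1, 1), (2, 3), (2, 4)}; count = 3.

For each of the 25 pairs (x, y) ∈ F_5², evaluate f(x, y) mod 5. Record the zeros.
  x = 0: [0↦2, 1↦2, 2↦3, 3↦2, 4↦1]  zeros at y ∈ ∅
  x = 1: [0↦3, 1↦0, 2↦1, 3↦3, 4↦3]  zeros at y ∈ {1}
  x = 2: [0↦3, 1↦1, 2↦1, 3↦0, 4↦0]  zeros at y ∈ {3, 4}
  x = 3: [0↦3, 1↦1, 2↦4, 3↦4, 4↦3]  zeros at y ∈ ∅
  x = 4: [0↦4, 1↦1, 2↦1, 3↦1, 4↦3]  zeros at y ∈ ∅
Collecting zeros: affine points = {(1, 1), (2, 3), (2, 4)}.
Total count |C(F_5)_aff| = 3.


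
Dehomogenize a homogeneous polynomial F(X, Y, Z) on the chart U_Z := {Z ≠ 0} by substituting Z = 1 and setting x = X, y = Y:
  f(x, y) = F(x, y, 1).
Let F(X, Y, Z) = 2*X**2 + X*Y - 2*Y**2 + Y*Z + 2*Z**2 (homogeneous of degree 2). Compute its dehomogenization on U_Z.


f(x, y) = 2*x**2 + x*y - 2*y**2 + y + 2

On U_Z we set Z = 1. Each monomial c·X^i·Y^j·Z^k in F becomes c·x^i·y^j·1^k = c·x^i·y^j.
Substituting Z = 1: F(X, Y, 1) = 2*x**2 + x*y - 2*y**2 + y + 2.
Note: deg(f) ≤ deg(F) = 2; strict inequality happens when F is divisible by Z (lost terms).


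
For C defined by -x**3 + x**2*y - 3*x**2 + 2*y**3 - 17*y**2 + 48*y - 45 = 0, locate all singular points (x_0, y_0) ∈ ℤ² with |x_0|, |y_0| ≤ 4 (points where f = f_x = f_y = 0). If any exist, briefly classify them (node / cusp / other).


Singular points: {(0, 3)}; classification: cusp.

Compute partial derivatives:
  f_x = -3*x**2 + 2*x*y - 6*x.
  f_y = x**2 + 6*y**2 - 34*y + 48.
Scan x_0 ∈ {−4, ..., 4}. For each x_0, f_y(x_0, y) is a polynomial in y; find its integer roots y ∈ {−4, ..., 4}, then test f_x and f at those candidates.
  x = -4: f_y(-4, y) = 6*y**2 - 34*y + 64; no integer root y with |y| ≤ 4.
  x = -3: f_y(-3, y) = 6*y**2 - 34*y + 57; no integer root y with |y| ≤ 4.
  x = -2: f_y(-2, y) = 6*y**2 - 34*y + 52; no integer root y with |y| ≤ 4.
  x = -1: f_y(-1, y) = 6*y**2 - 34*y + 49; no integer root y with |y| ≤ 4.
  x = 0: f_y(0, y) = 6*y**2 - 34*y + 48; vanishes at y ∈ {3}. (0, 3): f_x = 0, f = 0 — SINGULAR.
  x = 1: f_y(1, y) = 6*y**2 - 34*y + 49; no integer root y with |y| ≤ 4.
  x = 2: f_y(2, y) = 6*y**2 - 34*y + 52; no integer root y with |y| ≤ 4.
  x = 3: f_y(3, y) = 6*y**2 - 34*y + 57; no integer root y with |y| ≤ 4.
  x = 4: f_y(4, y) = 6*y**2 - 34*y + 64; no integer root y with |y| ≤ 4.
Only singular point on the grid: (0, 3).
Classify: substitute x = 0 + u, y = 3 + v and expand: f = -u**3 + u**2*v + 2*v**3 + v**2.
No constant or linear terms (consistent with a singular point). Quadratic part: v**2. Cubic part: -u**3 + u**2*v + 2*v**3.
The quadratic part v**2 is a perfect square, so there is a single (double) tangent line v = 0, i.e. y = 3. Restricting the cubic part to that line (v = 0) leaves -u**3 ≠ 0, so f is not divisible by v and the branch is v² ≈ u**3 to lowest order — this is a cusp.
Classification: cusp.


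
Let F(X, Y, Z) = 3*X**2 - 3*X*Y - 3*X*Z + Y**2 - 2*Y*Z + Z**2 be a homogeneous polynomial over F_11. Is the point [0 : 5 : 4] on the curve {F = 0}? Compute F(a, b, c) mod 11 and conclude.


F(0,5,4) ≡ 1 (mod 11); P is NOT on the curve.

Evaluate F(0, 5, 4) term-by-term (mod 11).
  3*X**2 ↦ 3·0·1·1 = 0
  -3*X*Y ↦ -3·0·5·1 = 0
  -3*X*Z ↦ -3·0·1·4 = 0
  Y**2 ↦ 1·1·25·1 = 25
  -2*Y*Z ↦ -2·1·5·4 = -40
  Z**2 ↦ 1·1·1·16 = 16
Sum: F(0, 5, 4) = (0) + (0) + (0) + (25) + (-40) + (16) = 1.
Reducing mod 11: 1 ≡ 1 (mod 11).
Since F(a, b, c) ≡ 1 ≠ 0 (mod 11), P does NOT lie on the curve.


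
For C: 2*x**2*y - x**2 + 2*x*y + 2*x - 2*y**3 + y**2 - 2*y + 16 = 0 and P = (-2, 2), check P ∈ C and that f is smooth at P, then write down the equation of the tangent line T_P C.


Tangent line at P: -6*x - 18*y + 24 = 0.

Step 1: f(-2, 2) = 0, so P lies on C.
Step 2: partial derivatives
  f_x(x, y) = 4*x*y - 2*x + 2*y + 2, f_y(x, y) = 2*x**2 + 2*x - 6*y**2 + 2*y - 2.
  f_x(P) = -6, f_y(P) = -18 (gradient nonzero, so P is smooth).
Step 3: tangent line at P: -6·(x − -2) + -18·(y − 2) = 0.
Expanding: -6*x - 18*y + 24 = 0.


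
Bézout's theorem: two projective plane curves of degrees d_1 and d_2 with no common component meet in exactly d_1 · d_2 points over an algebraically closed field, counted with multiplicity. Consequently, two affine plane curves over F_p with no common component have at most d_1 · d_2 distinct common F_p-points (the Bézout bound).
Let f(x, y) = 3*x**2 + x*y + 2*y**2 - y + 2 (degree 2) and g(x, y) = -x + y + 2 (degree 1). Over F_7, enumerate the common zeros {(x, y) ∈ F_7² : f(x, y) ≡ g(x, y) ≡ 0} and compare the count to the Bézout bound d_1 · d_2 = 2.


Common zeros: {(1, 6), (2, 0)}; count = 2; Bézout bound = 2.

deg(f) = 2, deg(g) = 1, so Bézout bound = 2.
Scan x ∈ F_7. For each x, list the y ∈ F_7 with f(x, y) ≡ 0 and those with g(x, y) ≡ 0 (mod 7); the common zeros in that column are the intersection.
  x = 0: f ≡ 0 at y ∈ ∅; g ≡ 0 at y ∈ {5}; common: ∅.
  x = 1: f ≡ 0 at y ∈ {1, 6}; g ≡ 0 at y ∈ {6}; common: {6}.
  x = 2: f ≡ 0 at y ∈ {0, 3}; g ≡ 0 at y ∈ {0}; common: {0}.
  x = 3: f ≡ 0 at y ∈ ∅; g ≡ 0 at y ∈ {1}; common: ∅.
  x = 4: f ≡ 0 at y ∈ {3, 6}; g ≡ 0 at y ∈ {2}; common: ∅.
  x = 5: f ≡ 0 at y ∈ {0, 5}; g ≡ 0 at y ∈ {3}; common: ∅.
  x = 6: f ≡ 0 at y ∈ ∅; g ≡ 0 at y ∈ {4}; common: ∅.
Collecting: common zeros = {(1, 6), (2, 0)}, so the count is 2.
Comparison with the Bézout bound: 2 ≤ 2 = deg(f)·deg(g), as expected for curves with no common component (the bound is attained).


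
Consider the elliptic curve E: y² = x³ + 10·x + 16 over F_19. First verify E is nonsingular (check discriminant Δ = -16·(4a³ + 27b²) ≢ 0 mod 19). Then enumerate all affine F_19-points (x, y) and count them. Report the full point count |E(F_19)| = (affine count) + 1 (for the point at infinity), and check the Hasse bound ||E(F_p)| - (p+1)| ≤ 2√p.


Affine points = {(0, 4), (0, 15), (2, 5), (2, 14), (3, 4), (3, 15), (4, 5), (4, 14), (5, 1), (5, 18), (6, 8), (6, 11), (7, 7), (7, 12), (8, 0), (13, 5), (13, 14), (15, 8), (15, 11), (16, 4), (16, 15), (17, 8), (17, 11), (18, 9), (18, 10)}; affine count = 25; |E(F_19)| = 26.

Discriminant check: Δ ∝ 4a³ + 27b² = 4·10³ + 27·16² = 4·1000 + 27·256 ≡ 6 (mod 19). Nonzero ⇒ E is nonsingular.
For each x ∈ F_19, compute rhs = x³ + 10·x + 16 mod 19, then count y ∈ F_19 with y² ≡ rhs.
  x = 0: rhs = 16, matching y values: 4, 15 (2 points).
  x = 1: rhs = 8, matching y values: none (0 points).
  x = 2: rhs = 6, matching y values: 5, 14 (2 points).
  x = 3: rhs = 16, matching y values: 4, 15 (2 points).
  x = 4: rhs = 6, matching y values: 5, 14 (2 points).
  x = 5: rhs = 1, matching y values: 1, 18 (2 points).
  x = 6: rhs = 7, matching y values: 8, 11 (2 points).
  x = 7: rhs = 11, matching y values: 7, 12 (2 points).
  x = 8: rhs = 0, matching y values: 0 (1 points).
  x = 9: rhs = 18, matching y values: none (0 points).
  x = 10: rhs = 14, matching y values: none (0 points).
  x = 11: rhs = 13, matching y values: none (0 points).
  x = 12: rhs = 2, matching y values: none (0 points).
  x = 13: rhs = 6, matching y values: 5, 14 (2 points).
  x = 14: rhs = 12, matching y values: none (0 points).
  x = 15: rhs = 7, matching y values: 8, 11 (2 points).
  x = 16: rhs = 16, matching y values: 4, 15 (2 points).
  x = 17: rhs = 7, matching y values: 8, 11 (2 points).
  x = 18: rhs = 5, matching y values: 9, 10 (2 points).
Total affine count: 25.
Full point count |E(F_19)| = 25 + 1 = 26.
Hasse bound: |26 − (19+1)| = |6| = 6 ≤ 2√19 ≈ 8.7178 ✓.


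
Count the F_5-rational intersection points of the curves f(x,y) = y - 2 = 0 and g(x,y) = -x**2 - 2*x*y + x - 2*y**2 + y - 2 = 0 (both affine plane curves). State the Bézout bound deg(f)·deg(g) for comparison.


Common zeros: ∅; count = 0; Bézout bound = 2.

deg(f) = 1, deg(g) = 2, so Bézout bound = 2.
Scan x ∈ F_5. For each x, list the y ∈ F_5 with f(x, y) ≡ 0 and those with g(x, y) ≡ 0 (mod 5); the common zeros in that column are the intersection.
  x = 0: f ≡ 0 at y ∈ {2}; g ≡ 0 at y ∈ {4}; common: ∅.
  x = 1: f ≡ 0 at y ∈ {2}; g ≡ 0 at y ∈ {1}; common: ∅.
  x = 2: f ≡ 0 at y ∈ {2}; g ≡ 0 at y ∈ ∅; common: ∅.
  x = 3: f ≡ 0 at y ∈ {2}; g ≡ 0 at y ∈ {1, 4}; common: ∅.
  x = 4: f ≡ 0 at y ∈ {2}; g ≡ 0 at y ∈ ∅; common: ∅.
Collecting: common zeros = ∅, so the count is 0.
Comparison with the Bézout bound: 0 ≤ 2 = deg(f)·deg(g), as expected for curves with no common component (the affine F_5-count falls short of the bound because intersections may lie at infinity, over extension fields, or carry multiplicity).


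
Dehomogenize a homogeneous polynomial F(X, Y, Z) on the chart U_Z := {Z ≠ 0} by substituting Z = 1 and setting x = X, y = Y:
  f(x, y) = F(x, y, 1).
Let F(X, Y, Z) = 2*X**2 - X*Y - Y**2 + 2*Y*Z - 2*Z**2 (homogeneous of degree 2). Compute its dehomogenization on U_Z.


f(x, y) = 2*x**2 - x*y - y**2 + 2*y - 2

On U_Z we set Z = 1. Each monomial c·X^i·Y^j·Z^k in F becomes c·x^i·y^j·1^k = c·x^i·y^j.
Substituting Z = 1: F(X, Y, 1) = 2*x**2 - x*y - y**2 + 2*y - 2.
Note: deg(f) ≤ deg(F) = 2; strict inequality happens when F is divisible by Z (lost terms).


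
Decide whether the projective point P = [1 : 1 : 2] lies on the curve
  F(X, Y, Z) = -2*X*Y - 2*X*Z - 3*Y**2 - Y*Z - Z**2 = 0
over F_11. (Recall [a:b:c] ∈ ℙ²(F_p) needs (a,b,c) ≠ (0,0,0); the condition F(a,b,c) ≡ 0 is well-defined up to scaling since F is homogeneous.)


F(1,1,2) ≡ 7 (mod 11); P is NOT on the curve.

Evaluate F(1, 1, 2) term-by-term (mod 11).
  -2*X*Y ↦ -2·1·1·1 = -2
  -2*X*Z ↦ -2·1·1·2 = -4
  -3*Y**2 ↦ -3·1·1·1 = -3
  -Y*Z ↦ -1·1·1·2 = -2
  -Z**2 ↦ -1·1·1·4 = -4
Sum: F(1, 1, 2) = (-2) + (-4) + (-3) + (-2) + (-4) = -15.
Reducing mod 11: -15 ≡ 7 (mod 11).
Since F(a, b, c) ≡ 7 ≠ 0 (mod 11), P does NOT lie on the curve.


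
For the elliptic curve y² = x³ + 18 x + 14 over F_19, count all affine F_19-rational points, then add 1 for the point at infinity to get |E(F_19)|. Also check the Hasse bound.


Affine points = {(2, 1), (2, 18), (3, 0), (4, 6), (4, 13), (5, 1), (5, 18), (8, 9), (8, 10), (10, 4), (10, 15), (11, 2), (11, 17), (12, 1), (12, 18), (15, 7), (15, 12), (16, 3), (16, 16)}; affine count = 19; |E(F_19)| = 20.

Discriminant check: Δ ∝ 4a³ + 27b² = 4·18³ + 27·14² = 4·5832 + 27·196 ≡ 6 (mod 19). Nonzero ⇒ E is nonsingular.
For each x ∈ F_19, compute rhs = x³ + 18·x + 14 mod 19, then count y ∈ F_19 with y² ≡ rhs.
  x = 0: rhs = 14, matching y values: none (0 points).
  x = 1: rhs = 14, matching y values: none (0 points).
  x = 2: rhs = 1, matching y values: 1, 18 (2 points).
  x = 3: rhs = 0, matching y values: 0 (1 points).
  x = 4: rhs = 17, matching y values: 6, 13 (2 points).
  x = 5: rhs = 1, matching y values: 1, 18 (2 points).
  x = 6: rhs = 15, matching y values: none (0 points).
  x = 7: rhs = 8, matching y values: none (0 points).
  x = 8: rhs = 5, matching y values: 9, 10 (2 points).
  x = 9: rhs = 12, matching y values: none (0 points).
  x = 10: rhs = 16, matching y values: 4, 15 (2 points).
  x = 11: rhs = 4, matching y values: 2, 17 (2 points).
  x = 12: rhs = 1, matching y values: 1, 18 (2 points).
  x = 13: rhs = 13, matching y values: none (0 points).
  x = 14: rhs = 8, matching y values: none (0 points).
  x = 15: rhs = 11, matching y values: 7, 12 (2 points).
  x = 16: rhs = 9, matching y values: 3, 16 (2 points).
  x = 17: rhs = 8, matching y values: none (0 points).
  x = 18: rhs = 14, matching y values: none (0 points).
Total affine count: 19.
Full point count |E(F_19)| = 19 + 1 = 20.
Hasse bound: |20 − (19+1)| = |0| = 0 ≤ 2√19 ≈ 8.7178 ✓.


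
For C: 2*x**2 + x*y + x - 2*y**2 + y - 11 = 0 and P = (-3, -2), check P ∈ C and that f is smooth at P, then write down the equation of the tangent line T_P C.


Tangent line at P: -13*x + 6*y - 27 = 0.

Step 1: f(-3, -2) = 0, so P lies on C.
Step 2: partial derivatives
  f_x(x, y) = 4*x + y + 1, f_y(x, y) = x - 4*y + 1.
  f_x(P) = -13, f_y(P) = 6 (gradient nonzero, so P is smooth).
Step 3: tangent line at P: -13·(x − -3) + 6·(y − -2) = 0.
Expanding: -13*x + 6*y - 27 = 0.


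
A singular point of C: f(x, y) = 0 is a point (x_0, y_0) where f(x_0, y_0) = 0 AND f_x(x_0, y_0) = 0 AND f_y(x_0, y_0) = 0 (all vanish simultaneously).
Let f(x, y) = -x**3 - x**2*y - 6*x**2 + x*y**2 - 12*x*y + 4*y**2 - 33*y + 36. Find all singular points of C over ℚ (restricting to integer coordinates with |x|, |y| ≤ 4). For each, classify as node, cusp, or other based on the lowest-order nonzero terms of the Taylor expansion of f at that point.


Singular points: {(-3, 3)}; classification: cusp.

Compute partial derivatives:
  f_x = -3*x**2 - 2*x*y - 12*x + y**2 - 12*y.
  f_y = -x**2 + 2*x*y - 12*x + 8*y - 33.
Scan x_0 ∈ {−4, ..., 4}. For each x_0, f_y(x_0, y) is a polynomial in y; find its integer roots y ∈ {−4, ..., 4}, then test f_x and f at those candidates.
  x = -4: f_y(-4, y) = -1; no integer root y with |y| ≤ 4.
  x = -3: f_y(-3, y) = 2*y - 6; vanishes at y ∈ {3}. (-3, 3): f_x = 0, f = 0 — SINGULAR.
  x = -2: f_y(-2, y) = 4*y - 13; no integer root y with |y| ≤ 4.
  x = -1: f_y(-1, y) = 6*y - 22; no integer root y with |y| ≤ 4.
  x = 0: f_y(0, y) = 8*y - 33; no integer root y with |y| ≤ 4.
  x = 1: f_y(1, y) = 10*y - 46; no integer root y with |y| ≤ 4.
  x = 2: f_y(2, y) = 12*y - 61; no integer root y with |y| ≤ 4.
  x = 3: f_y(3, y) = 14*y - 78; no integer root y with |y| ≤ 4.
  x = 4: f_y(4, y) = 16*y - 97; no integer root y with |y| ≤ 4.
Only singular point on the grid: (-3, 3).
Classify: substitute x = -3 + u, y = 3 + v and expand: f = -u**3 - u**2*v + u*v**2 + v**2.
No constant or linear terms (consistent with a singular point). Quadratic part: v**2. Cubic part: -u**3 - u**2*v + u*v**2.
The quadratic part v**2 is a perfect square, so there is a single (double) tangent line v = 0, i.e. y = 3. Restricting the cubic part to that line (v = 0) leaves -u**3 ≠ 0, so f is not divisible by v and the branch is v² ≈ u**3 to lowest order — this is a cusp.
Classification: cusp.
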